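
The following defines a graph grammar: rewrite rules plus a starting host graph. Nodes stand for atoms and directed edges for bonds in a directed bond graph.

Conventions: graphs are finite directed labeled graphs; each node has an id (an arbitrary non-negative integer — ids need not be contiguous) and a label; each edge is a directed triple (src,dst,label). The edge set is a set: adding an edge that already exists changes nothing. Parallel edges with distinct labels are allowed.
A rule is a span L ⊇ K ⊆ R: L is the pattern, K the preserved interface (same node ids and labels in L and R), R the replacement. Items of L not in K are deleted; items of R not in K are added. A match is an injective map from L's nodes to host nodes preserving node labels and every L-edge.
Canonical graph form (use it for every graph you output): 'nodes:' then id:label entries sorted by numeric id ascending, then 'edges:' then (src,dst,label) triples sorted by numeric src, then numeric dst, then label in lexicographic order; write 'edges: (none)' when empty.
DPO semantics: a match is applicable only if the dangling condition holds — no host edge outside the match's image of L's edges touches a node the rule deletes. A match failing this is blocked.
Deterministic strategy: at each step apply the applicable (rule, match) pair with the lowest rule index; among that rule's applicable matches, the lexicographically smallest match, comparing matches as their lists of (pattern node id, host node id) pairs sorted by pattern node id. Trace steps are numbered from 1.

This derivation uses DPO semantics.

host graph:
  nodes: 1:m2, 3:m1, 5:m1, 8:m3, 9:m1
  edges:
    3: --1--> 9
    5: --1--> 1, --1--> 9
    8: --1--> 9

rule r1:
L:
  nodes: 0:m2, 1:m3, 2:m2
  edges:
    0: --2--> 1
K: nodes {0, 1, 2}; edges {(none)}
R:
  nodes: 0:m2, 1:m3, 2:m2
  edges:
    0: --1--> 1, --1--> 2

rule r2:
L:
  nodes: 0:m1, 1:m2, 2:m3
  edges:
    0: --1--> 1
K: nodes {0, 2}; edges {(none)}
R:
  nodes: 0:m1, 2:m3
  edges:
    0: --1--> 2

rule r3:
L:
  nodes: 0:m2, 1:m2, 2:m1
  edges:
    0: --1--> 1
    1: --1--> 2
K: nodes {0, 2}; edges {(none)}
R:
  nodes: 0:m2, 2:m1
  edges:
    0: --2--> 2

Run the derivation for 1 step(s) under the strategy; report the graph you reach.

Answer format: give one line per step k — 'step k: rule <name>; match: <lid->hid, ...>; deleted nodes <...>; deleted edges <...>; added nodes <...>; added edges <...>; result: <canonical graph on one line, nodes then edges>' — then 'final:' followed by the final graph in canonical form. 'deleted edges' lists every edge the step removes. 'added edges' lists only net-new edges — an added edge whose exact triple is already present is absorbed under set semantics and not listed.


step 1: rule r2; match: 0->5, 1->1, 2->8; deleted nodes 1; deleted edges (5,1,1); added nodes (none); added edges (5,8,1); result: nodes: 3:m1, 5:m1, 8:m3, 9:m1 edges: (3,9,1); (5,8,1); (5,9,1); (8,9,1)
final:
nodes: 3:m1, 5:m1, 8:m3, 9:m1
edges: (3,9,1); (5,8,1); (5,9,1); (8,9,1)


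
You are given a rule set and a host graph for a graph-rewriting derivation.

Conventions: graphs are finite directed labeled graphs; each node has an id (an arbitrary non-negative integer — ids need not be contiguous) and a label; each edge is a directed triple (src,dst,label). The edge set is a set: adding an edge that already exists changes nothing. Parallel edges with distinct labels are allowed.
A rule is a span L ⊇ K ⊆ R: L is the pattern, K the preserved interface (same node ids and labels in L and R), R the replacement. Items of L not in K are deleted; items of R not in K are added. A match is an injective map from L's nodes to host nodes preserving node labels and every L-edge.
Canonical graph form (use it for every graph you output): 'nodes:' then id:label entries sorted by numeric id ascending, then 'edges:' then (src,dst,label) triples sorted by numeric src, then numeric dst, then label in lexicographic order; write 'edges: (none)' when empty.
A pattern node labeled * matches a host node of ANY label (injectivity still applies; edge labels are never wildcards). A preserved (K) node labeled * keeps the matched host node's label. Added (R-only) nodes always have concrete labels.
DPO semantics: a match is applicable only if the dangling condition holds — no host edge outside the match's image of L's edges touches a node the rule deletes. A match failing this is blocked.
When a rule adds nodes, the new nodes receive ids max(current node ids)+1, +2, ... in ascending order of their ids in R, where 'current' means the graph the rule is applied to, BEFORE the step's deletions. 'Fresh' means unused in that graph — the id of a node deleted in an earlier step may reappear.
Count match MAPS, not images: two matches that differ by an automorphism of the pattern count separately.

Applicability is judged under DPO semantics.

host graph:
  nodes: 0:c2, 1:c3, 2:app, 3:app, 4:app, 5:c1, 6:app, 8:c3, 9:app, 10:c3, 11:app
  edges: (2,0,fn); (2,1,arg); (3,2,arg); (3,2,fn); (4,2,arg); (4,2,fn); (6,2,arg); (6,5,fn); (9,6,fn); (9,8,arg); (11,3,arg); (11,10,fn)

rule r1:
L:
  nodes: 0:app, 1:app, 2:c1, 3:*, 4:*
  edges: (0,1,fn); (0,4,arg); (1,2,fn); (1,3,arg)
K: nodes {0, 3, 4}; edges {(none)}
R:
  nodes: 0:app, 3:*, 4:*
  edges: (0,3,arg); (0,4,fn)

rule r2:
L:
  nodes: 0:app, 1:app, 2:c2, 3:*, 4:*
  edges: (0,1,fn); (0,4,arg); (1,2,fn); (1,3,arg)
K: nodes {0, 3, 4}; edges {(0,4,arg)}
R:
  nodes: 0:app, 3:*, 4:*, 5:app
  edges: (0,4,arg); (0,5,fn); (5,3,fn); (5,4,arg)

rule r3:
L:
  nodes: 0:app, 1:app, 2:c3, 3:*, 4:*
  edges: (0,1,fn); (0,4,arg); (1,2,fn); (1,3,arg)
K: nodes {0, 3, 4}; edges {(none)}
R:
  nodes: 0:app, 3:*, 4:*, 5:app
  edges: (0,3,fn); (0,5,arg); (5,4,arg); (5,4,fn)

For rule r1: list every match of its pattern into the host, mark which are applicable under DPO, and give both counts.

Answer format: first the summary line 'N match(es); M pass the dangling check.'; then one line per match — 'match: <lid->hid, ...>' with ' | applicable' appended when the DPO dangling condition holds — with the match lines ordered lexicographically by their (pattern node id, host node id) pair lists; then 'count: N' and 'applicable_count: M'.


1 match(es); 1 pass the dangling check.
match: 0->9, 1->6, 2->5, 3->2, 4->8 | applicable
count: 1
applicable_count: 1


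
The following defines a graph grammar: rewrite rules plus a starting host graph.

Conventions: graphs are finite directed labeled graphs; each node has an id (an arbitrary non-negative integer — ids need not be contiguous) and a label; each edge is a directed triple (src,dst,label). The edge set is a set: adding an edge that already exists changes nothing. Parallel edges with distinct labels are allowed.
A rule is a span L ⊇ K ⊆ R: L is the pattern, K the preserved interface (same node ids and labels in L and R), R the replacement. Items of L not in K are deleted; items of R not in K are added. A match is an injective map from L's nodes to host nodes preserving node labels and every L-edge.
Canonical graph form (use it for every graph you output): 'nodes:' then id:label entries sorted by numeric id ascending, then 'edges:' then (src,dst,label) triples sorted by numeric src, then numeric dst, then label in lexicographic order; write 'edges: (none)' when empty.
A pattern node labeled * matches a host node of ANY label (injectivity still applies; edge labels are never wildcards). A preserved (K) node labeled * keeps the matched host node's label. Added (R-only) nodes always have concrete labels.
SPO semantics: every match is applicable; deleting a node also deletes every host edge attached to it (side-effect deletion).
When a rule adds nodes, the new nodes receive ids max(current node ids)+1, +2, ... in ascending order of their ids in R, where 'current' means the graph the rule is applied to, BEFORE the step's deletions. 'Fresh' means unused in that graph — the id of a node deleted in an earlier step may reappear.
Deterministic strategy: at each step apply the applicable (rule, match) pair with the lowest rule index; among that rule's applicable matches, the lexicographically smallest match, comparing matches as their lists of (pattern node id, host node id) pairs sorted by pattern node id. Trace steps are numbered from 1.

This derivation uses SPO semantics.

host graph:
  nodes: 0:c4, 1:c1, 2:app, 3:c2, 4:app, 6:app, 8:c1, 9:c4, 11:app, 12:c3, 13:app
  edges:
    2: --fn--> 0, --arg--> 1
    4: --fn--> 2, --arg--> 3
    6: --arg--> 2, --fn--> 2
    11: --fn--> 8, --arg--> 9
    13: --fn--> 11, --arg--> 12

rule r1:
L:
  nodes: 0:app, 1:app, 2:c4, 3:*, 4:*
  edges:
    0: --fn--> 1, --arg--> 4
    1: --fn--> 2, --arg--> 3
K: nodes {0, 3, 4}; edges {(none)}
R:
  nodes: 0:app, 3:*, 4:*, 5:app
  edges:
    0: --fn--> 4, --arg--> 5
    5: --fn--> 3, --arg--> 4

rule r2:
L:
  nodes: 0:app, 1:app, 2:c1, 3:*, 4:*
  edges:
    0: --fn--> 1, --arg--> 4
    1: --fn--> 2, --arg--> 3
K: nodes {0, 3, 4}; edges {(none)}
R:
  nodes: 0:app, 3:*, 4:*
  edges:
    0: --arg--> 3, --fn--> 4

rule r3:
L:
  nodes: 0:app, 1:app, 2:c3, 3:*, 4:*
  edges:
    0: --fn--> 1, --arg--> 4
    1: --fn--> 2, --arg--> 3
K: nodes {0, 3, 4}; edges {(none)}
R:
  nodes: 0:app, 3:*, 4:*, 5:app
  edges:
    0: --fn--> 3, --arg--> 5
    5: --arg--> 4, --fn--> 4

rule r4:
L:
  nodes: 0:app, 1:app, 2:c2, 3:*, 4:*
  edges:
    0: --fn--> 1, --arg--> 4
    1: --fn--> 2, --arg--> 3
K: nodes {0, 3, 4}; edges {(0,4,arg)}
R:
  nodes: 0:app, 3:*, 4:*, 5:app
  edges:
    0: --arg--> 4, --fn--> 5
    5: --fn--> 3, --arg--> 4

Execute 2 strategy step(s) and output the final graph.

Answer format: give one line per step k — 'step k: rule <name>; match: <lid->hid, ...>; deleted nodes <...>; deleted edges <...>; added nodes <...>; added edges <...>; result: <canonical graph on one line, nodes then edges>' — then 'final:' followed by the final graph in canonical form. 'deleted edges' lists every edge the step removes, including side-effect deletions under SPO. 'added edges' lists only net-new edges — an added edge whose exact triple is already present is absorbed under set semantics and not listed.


step 1: rule r1; match: 0->4, 1->2, 2->0, 3->1, 4->3; deleted nodes 0, 2; deleted edges (2,0,fn); (2,1,arg); (4,2,fn); (4,3,arg); (6,2,arg); (6,2,fn); added nodes 14; added edges (4,3,fn); (4,14,arg); (14,1,fn); (14,3,arg); result: nodes: 1:c1, 3:c2, 4:app, 6:app, 8:c1, 9:c4, 11:app, 12:c3, 13:app, 14:app edges: (4,3,fn); (4,14,arg); (11,8,fn); (11,9,arg); (13,11,fn); (13,12,arg); (14,1,fn); (14,3,arg)
step 2: rule r2; match: 0->13, 1->11, 2->8, 3->9, 4->12; deleted nodes 8, 11; deleted edges (11,8,fn); (11,9,arg); (13,11,fn); (13,12,arg); added nodes (none); added edges (13,9,arg); (13,12,fn); result: nodes: 1:c1, 3:c2, 4:app, 6:app, 9:c4, 12:c3, 13:app, 14:app edges: (4,3,fn); (4,14,arg); (13,9,arg); (13,12,fn); (14,1,fn); (14,3,arg)
final:
nodes: 1:c1, 3:c2, 4:app, 6:app, 9:c4, 12:c3, 13:app, 14:app
edges: (4,3,fn); (4,14,arg); (13,9,arg); (13,12,fn); (14,1,fn); (14,3,arg)


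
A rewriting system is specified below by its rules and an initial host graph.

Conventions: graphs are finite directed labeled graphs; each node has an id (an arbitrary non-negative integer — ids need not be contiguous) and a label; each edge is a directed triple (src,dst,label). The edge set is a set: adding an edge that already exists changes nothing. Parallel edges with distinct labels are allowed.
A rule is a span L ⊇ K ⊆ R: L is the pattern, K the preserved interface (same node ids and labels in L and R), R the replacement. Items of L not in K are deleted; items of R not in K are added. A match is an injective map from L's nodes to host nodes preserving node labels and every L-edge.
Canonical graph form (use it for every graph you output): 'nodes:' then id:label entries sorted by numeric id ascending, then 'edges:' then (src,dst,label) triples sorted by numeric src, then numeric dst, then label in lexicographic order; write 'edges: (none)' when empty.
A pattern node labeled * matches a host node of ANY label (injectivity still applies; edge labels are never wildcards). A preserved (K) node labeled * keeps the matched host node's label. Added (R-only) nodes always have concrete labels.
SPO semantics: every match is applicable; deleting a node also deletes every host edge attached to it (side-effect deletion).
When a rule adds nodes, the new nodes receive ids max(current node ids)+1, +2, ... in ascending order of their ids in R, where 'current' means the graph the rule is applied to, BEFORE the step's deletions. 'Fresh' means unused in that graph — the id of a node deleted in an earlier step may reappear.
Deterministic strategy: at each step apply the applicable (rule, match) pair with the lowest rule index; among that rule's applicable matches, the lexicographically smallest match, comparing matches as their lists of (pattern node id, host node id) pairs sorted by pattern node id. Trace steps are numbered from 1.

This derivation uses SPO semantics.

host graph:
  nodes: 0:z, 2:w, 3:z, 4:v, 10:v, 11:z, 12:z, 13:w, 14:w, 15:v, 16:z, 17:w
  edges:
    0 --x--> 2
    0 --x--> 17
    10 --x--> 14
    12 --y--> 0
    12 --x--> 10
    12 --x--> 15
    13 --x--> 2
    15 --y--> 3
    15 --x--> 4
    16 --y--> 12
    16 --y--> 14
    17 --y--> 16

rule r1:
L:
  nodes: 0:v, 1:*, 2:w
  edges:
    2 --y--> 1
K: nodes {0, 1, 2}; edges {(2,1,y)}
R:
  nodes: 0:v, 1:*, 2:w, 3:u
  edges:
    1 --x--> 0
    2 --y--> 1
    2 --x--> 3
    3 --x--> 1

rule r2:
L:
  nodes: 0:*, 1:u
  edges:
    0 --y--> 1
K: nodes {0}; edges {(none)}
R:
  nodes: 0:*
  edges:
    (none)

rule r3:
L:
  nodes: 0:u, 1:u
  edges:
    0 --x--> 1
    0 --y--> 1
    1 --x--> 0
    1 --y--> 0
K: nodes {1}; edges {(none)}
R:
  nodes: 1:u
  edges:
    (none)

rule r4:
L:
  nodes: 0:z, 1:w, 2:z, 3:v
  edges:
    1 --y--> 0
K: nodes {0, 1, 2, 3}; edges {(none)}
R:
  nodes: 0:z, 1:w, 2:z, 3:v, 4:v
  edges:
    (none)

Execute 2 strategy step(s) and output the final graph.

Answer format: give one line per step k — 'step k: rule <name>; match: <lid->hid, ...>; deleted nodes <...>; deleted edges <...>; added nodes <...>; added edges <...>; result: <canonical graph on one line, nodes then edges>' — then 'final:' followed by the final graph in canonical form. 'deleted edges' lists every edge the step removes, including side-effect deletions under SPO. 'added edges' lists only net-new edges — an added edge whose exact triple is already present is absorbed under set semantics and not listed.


step 1: rule r1; match: 0->4, 1->16, 2->17; deleted nodes (none); deleted edges (none); added nodes 18; added edges (16,4,x); (17,18,x); (18,16,x); result: nodes: 0:z, 2:w, 3:z, 4:v, 10:v, 11:z, 12:z, 13:w, 14:w, 15:v, 16:z, 17:w, 18:u edges: (0,2,x); (0,17,x); (10,14,x); (12,0,y); (12,10,x); (12,15,x); (13,2,x); (15,3,y); (15,4,x); (16,4,x); (16,12,y); (16,14,y); (17,16,y); (17,18,x); (18,16,x)
step 2: rule r1; match: 0->4, 1->16, 2->17; deleted nodes (none); deleted edges (none); added nodes 19; added edges (17,19,x); (19,16,x); result: nodes: 0:z, 2:w, 3:z, 4:v, 10:v, 11:z, 12:z, 13:w, 14:w, 15:v, 16:z, 17:w, 18:u, 19:u edges: (0,2,x); (0,17,x); (10,14,x); (12,0,y); (12,10,x); (12,15,x); (13,2,x); (15,3,y); (15,4,x); (16,4,x); (16,12,y); (16,14,y); (17,16,y); (17,18,x); (17,19,x); (18,16,x); (19,16,x)
final:
nodes: 0:z, 2:w, 3:z, 4:v, 10:v, 11:z, 12:z, 13:w, 14:w, 15:v, 16:z, 17:w, 18:u, 19:u
edges: (0,2,x); (0,17,x); (10,14,x); (12,0,y); (12,10,x); (12,15,x); (13,2,x); (15,3,y); (15,4,x); (16,4,x); (16,12,y); (16,14,y); (17,16,y); (17,18,x); (17,19,x); (18,16,x); (19,16,x)


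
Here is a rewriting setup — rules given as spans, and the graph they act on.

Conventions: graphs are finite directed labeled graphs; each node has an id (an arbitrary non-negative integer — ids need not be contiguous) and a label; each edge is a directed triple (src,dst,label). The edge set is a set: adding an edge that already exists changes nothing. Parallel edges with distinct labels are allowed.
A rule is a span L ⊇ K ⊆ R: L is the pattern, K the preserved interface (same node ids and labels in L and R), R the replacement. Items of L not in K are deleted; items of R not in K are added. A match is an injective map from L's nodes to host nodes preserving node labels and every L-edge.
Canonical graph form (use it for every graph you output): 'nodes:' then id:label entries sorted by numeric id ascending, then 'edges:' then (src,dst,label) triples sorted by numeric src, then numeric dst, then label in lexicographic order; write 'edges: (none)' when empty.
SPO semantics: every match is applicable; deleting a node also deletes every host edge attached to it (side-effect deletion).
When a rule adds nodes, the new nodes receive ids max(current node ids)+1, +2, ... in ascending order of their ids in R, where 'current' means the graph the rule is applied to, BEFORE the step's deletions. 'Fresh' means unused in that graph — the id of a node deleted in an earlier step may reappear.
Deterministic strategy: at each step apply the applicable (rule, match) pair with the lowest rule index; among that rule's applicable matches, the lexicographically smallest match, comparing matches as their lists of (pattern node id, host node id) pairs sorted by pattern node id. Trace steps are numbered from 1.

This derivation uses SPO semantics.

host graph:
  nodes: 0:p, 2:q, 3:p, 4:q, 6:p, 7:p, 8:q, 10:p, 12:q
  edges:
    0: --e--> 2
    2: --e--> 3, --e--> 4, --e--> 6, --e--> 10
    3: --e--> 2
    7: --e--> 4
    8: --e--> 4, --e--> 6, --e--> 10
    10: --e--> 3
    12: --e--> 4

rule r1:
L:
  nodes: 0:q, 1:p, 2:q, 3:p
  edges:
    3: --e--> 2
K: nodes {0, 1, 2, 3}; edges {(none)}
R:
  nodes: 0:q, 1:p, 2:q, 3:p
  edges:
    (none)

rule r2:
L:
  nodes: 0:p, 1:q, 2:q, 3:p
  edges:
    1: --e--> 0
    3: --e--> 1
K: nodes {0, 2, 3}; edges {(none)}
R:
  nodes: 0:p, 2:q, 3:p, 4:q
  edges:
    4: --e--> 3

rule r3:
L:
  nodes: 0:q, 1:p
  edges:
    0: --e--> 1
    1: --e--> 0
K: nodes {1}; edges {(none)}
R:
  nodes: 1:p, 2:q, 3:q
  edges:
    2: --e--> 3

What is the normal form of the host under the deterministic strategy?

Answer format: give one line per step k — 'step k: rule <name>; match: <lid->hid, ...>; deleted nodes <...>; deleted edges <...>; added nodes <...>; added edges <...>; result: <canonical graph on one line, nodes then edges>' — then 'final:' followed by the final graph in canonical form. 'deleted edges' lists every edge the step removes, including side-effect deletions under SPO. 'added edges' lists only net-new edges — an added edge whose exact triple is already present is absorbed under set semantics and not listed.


step 1: rule r1; match: 0->2, 1->0, 2->4, 3->7; deleted nodes (none); deleted edges (7,4,e); added nodes (none); added edges (none); result: nodes: 0:p, 2:q, 3:p, 4:q, 6:p, 7:p, 8:q, 10:p, 12:q edges: (0,2,e); (2,3,e); (2,4,e); (2,6,e); (2,10,e); (3,2,e); (8,4,e); (8,6,e); (8,10,e); (10,3,e); (12,4,e)
step 2: rule r1; match: 0->4, 1->0, 2->2, 3->3; deleted nodes (none); deleted edges (3,2,e); added nodes (none); added edges (none); result: nodes: 0:p, 2:q, 3:p, 4:q, 6:p, 7:p, 8:q, 10:p, 12:q edges: (0,2,e); (2,3,e); (2,4,e); (2,6,e); (2,10,e); (8,4,e); (8,6,e); (8,10,e); (10,3,e); (12,4,e)
step 3: rule r1; match: 0->4, 1->3, 2->2, 3->0; deleted nodes (none); deleted edges (0,2,e); added nodes (none); added edges (none); result: nodes: 0:p, 2:q, 3:p, 4:q, 6:p, 7:p, 8:q, 10:p, 12:q edges: (2,3,e); (2,4,e); (2,6,e); (2,10,e); (8,4,e); (8,6,e); (8,10,e); (10,3,e); (12,4,e)
final:
nodes: 0:p, 2:q, 3:p, 4:q, 6:p, 7:p, 8:q, 10:p, 12:q
edges: (2,3,e); (2,4,e); (2,6,e); (2,10,e); (8,4,e); (8,6,e); (8,10,e); (10,3,e); (12,4,e)


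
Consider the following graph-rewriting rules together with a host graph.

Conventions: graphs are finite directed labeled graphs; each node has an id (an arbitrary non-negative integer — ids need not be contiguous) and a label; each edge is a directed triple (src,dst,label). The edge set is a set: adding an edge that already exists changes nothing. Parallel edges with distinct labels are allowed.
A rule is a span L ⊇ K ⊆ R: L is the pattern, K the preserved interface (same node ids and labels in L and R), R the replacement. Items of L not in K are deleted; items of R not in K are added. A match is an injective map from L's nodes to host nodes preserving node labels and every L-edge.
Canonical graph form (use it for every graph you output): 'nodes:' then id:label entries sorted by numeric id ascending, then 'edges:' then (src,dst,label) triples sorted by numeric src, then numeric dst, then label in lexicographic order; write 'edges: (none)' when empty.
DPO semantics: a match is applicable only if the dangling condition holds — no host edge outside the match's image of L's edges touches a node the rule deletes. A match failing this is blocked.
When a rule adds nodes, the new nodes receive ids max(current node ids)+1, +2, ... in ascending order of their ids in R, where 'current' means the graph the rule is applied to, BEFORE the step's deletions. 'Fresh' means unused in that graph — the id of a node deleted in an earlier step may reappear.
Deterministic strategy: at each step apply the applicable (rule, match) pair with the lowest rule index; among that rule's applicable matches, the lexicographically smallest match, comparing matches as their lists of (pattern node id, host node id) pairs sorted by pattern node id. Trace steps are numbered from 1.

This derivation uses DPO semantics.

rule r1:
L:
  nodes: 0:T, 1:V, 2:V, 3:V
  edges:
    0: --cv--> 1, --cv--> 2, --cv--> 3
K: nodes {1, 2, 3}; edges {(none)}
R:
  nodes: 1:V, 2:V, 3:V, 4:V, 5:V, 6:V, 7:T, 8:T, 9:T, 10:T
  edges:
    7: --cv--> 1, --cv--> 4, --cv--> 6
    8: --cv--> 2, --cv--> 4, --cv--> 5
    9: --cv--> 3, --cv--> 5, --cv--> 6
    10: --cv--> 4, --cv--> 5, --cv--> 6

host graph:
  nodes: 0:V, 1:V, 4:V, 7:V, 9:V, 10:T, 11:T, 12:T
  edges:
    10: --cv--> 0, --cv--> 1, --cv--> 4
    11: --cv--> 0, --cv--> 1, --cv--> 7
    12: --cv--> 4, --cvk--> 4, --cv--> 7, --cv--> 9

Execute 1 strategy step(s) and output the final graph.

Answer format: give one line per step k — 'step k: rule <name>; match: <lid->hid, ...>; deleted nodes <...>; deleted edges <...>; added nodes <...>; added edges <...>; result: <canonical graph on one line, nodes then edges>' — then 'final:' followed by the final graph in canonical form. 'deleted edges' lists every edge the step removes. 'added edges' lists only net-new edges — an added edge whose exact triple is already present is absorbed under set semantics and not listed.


step 1: rule r1; match: 0->10, 1->0, 2->1, 3->4; deleted nodes 10; deleted edges (10,0,cv); (10,1,cv); (10,4,cv); added nodes 13, 14, 15, 16, 17, 18, 19; added edges (16,0,cv); (16,13,cv); (16,15,cv); (17,1,cv); (17,13,cv); (17,14,cv); (18,4,cv); (18,14,cv); (18,15,cv); (19,13,cv); (19,14,cv); (19,15,cv); result: nodes: 0:V, 1:V, 4:V, 7:V, 9:V, 11:T, 12:T, 13:V, 14:V, 15:V, 16:T, 17:T, 18:T, 19:T edges: (11,0,cv); (11,1,cv); (11,7,cv); (12,4,cv); (12,4,cvk); (12,7,cv); (12,9,cv); (16,0,cv); (16,13,cv); (16,15,cv); (17,1,cv); (17,13,cv); (17,14,cv); (18,4,cv); (18,14,cv); (18,15,cv); (19,13,cv); (19,14,cv); (19,15,cv)
final:
nodes: 0:V, 1:V, 4:V, 7:V, 9:V, 11:T, 12:T, 13:V, 14:V, 15:V, 16:T, 17:T, 18:T, 19:T
edges: (11,0,cv); (11,1,cv); (11,7,cv); (12,4,cv); (12,4,cvk); (12,7,cv); (12,9,cv); (16,0,cv); (16,13,cv); (16,15,cv); (17,1,cv); (17,13,cv); (17,14,cv); (18,4,cv); (18,14,cv); (18,15,cv); (19,13,cv); (19,14,cv); (19,15,cv)


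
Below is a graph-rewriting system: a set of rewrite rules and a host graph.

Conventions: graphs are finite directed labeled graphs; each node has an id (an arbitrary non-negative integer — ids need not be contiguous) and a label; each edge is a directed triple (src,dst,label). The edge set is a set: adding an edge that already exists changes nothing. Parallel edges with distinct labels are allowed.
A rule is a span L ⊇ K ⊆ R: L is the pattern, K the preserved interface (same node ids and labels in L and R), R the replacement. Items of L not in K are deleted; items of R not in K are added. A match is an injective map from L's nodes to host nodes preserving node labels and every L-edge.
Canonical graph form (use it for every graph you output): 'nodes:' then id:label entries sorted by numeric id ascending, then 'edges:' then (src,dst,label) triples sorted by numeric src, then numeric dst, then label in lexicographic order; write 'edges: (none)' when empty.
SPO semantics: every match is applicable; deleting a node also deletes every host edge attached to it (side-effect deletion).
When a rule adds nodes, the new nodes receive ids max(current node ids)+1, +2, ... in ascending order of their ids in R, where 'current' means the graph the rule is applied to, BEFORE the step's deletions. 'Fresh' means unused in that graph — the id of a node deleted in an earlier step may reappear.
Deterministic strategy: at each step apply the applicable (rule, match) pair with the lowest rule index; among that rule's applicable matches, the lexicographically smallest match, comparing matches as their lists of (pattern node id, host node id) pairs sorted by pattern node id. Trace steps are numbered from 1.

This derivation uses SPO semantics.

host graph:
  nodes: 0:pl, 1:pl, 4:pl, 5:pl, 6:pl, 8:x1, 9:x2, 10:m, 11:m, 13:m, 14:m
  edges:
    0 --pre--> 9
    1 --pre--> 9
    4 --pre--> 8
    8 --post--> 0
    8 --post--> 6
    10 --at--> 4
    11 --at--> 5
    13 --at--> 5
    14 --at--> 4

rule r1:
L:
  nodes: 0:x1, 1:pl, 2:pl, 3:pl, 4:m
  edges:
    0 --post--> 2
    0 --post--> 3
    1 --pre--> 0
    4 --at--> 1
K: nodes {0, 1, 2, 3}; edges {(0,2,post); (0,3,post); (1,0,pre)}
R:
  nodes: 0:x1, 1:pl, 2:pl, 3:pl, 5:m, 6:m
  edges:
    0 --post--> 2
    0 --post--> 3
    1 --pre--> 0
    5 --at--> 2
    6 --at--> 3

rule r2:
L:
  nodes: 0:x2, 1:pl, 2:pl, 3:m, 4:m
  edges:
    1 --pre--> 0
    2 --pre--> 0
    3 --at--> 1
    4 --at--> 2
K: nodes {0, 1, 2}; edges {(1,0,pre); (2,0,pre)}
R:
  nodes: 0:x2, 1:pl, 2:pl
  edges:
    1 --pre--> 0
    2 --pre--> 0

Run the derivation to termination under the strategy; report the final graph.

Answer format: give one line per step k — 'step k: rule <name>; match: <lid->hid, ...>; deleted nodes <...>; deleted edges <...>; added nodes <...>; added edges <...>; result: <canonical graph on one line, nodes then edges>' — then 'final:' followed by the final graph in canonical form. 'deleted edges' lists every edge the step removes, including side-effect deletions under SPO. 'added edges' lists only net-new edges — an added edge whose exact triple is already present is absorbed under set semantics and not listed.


step 1: rule r1; match: 0->8, 1->4, 2->0, 3->6, 4->10; deleted nodes 10; deleted edges (10,4,at); added nodes 15, 16; added edges (15,0,at); (16,6,at); result: nodes: 0:pl, 1:pl, 4:pl, 5:pl, 6:pl, 8:x1, 9:x2, 11:m, 13:m, 14:m, 15:m, 16:m edges: (0,9,pre); (1,9,pre); (4,8,pre); (8,0,post); (8,6,post); (11,5,at); (13,5,at); (14,4,at); (15,0,at); (16,6,at)
step 2: rule r1; match: 0->8, 1->4, 2->0, 3->6, 4->14; deleted nodes 14; deleted edges (14,4,at); added nodes 17, 18; added edges (17,0,at); (18,6,at); result: nodes: 0:pl, 1:pl, 4:pl, 5:pl, 6:pl, 8:x1, 9:x2, 11:m, 13:m, 15:m, 16:m, 17:m, 18:m edges: (0,9,pre); (1,9,pre); (4,8,pre); (8,0,post); (8,6,post); (11,5,at); (13,5,at); (15,0,at); (16,6,at); (17,0,at); (18,6,at)
final:
nodes: 0:pl, 1:pl, 4:pl, 5:pl, 6:pl, 8:x1, 9:x2, 11:m, 13:m, 15:m, 16:m, 17:m, 18:m
edges: (0,9,pre); (1,9,pre); (4,8,pre); (8,0,post); (8,6,post); (11,5,at); (13,5,at); (15,0,at); (16,6,at); (17,0,at); (18,6,at)


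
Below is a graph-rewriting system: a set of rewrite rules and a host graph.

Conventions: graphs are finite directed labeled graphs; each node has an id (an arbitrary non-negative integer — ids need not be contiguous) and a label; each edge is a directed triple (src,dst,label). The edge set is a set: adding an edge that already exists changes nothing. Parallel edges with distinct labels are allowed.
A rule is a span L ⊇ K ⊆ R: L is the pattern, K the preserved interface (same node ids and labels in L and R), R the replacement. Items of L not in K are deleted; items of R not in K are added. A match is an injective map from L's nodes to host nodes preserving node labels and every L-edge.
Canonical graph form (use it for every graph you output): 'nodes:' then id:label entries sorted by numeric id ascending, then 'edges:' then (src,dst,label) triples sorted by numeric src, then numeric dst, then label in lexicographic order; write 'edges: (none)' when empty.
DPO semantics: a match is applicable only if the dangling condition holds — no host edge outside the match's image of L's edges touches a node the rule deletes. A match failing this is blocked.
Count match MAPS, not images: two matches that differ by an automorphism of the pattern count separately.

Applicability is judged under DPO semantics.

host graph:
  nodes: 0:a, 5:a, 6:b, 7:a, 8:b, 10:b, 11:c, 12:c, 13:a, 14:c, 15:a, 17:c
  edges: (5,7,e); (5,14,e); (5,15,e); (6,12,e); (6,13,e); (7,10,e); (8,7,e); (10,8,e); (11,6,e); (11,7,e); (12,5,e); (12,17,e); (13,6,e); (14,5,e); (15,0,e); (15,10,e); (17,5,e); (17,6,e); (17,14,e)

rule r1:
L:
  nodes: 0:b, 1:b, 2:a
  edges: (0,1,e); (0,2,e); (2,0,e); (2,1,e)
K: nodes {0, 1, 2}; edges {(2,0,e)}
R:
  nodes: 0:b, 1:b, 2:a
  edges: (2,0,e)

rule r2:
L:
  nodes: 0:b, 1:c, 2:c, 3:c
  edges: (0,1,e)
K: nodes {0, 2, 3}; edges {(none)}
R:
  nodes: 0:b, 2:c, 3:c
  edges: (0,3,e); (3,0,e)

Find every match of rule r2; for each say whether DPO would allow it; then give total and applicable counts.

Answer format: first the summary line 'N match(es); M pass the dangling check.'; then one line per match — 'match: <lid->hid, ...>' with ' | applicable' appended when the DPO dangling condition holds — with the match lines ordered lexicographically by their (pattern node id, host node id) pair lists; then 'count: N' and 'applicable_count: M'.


6 match(es); 0 pass the dangling check.
match: 0->6, 1->12, 2->11, 3->14
match: 0->6, 1->12, 2->11, 3->17
match: 0->6, 1->12, 2->14, 3->11
match: 0->6, 1->12, 2->14, 3->17
match: 0->6, 1->12, 2->17, 3->11
match: 0->6, 1->12, 2->17, 3->14
count: 6
applicable_count: 0


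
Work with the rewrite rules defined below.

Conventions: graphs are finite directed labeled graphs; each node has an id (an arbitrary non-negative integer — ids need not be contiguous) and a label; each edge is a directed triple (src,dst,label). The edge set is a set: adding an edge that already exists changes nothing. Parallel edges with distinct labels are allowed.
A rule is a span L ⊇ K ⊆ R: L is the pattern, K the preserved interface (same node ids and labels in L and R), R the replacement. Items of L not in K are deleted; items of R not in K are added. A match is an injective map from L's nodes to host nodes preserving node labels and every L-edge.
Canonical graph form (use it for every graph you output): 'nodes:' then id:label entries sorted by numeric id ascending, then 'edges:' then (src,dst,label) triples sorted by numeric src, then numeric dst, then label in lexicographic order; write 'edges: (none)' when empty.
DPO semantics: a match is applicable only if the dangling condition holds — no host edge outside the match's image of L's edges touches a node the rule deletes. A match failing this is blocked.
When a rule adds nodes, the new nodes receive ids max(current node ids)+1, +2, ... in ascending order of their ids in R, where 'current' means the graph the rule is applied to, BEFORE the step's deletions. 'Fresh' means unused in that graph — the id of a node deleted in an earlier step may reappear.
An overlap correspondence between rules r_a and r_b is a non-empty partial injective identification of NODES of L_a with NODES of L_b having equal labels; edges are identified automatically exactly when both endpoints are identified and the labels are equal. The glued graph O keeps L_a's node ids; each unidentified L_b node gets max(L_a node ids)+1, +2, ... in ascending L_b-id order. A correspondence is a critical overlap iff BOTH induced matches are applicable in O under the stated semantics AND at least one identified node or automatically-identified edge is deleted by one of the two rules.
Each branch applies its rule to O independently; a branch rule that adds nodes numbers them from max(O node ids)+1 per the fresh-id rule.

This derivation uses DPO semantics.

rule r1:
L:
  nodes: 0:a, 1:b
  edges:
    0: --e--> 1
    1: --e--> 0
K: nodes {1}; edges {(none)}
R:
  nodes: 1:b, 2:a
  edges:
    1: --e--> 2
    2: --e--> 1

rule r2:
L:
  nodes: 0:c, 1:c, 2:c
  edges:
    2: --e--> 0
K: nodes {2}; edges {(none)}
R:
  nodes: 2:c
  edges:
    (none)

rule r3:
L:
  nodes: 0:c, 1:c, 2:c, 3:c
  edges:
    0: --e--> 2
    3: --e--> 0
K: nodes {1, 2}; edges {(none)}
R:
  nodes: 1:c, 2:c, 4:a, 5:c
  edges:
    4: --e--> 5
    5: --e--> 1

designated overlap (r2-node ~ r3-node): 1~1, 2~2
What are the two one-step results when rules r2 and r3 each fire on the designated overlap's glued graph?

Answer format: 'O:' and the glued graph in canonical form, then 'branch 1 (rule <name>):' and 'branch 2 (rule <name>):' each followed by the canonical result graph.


O:
nodes: 0:c, 1:c, 2:c, 3:c, 4:c
edges: (2,0,e); (3,2,e); (4,3,e)
branch 1 (rule r2):
nodes: 2:c, 3:c, 4:c
edges: (3,2,e); (4,3,e)
branch 2 (rule r3):
nodes: 0:c, 1:c, 2:c, 5:a, 6:c
edges: (2,0,e); (5,6,e); (6,1,e)


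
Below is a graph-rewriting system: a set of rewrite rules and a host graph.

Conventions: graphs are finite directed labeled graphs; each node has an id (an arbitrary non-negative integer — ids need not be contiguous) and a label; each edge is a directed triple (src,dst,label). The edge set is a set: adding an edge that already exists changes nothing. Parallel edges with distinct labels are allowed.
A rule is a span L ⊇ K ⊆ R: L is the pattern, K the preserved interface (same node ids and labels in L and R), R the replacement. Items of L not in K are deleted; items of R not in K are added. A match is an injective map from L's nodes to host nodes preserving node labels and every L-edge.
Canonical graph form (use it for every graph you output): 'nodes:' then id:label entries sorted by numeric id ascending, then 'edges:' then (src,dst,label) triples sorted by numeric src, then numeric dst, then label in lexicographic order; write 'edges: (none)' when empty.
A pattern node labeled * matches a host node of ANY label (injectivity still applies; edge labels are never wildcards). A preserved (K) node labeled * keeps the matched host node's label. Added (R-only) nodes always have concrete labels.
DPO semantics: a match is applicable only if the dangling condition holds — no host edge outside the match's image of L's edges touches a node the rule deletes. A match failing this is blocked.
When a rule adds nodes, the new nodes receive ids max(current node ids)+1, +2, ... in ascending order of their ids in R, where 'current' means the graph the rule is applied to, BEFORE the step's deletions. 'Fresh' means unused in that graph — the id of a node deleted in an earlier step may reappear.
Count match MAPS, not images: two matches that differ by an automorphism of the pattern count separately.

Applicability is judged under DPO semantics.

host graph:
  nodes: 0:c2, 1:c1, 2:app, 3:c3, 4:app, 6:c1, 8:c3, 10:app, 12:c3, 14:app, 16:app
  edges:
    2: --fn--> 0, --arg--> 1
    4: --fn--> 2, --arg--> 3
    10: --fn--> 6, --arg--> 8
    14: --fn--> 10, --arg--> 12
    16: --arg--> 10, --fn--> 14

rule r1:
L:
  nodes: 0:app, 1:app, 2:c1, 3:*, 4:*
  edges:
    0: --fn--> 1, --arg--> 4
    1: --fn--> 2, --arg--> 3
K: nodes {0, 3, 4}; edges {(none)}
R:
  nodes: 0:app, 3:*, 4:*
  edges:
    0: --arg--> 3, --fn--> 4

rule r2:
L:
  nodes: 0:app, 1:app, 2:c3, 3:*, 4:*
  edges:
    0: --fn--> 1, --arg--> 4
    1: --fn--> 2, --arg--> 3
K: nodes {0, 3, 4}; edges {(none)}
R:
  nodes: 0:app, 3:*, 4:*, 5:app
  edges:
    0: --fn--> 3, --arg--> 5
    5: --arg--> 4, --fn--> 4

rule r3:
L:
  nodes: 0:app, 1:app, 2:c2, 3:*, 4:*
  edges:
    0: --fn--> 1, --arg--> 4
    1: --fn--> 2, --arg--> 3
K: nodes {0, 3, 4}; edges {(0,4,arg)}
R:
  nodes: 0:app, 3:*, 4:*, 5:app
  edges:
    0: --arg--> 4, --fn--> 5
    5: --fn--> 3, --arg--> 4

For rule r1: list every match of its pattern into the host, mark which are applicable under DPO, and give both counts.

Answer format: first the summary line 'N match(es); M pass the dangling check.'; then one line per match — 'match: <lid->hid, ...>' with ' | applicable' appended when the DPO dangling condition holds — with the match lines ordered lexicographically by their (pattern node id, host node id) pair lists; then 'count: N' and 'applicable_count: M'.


1 match(es); 0 pass the dangling check.
match: 0->14, 1->10, 2->6, 3->8, 4->12
count: 1
applicable_count: 0


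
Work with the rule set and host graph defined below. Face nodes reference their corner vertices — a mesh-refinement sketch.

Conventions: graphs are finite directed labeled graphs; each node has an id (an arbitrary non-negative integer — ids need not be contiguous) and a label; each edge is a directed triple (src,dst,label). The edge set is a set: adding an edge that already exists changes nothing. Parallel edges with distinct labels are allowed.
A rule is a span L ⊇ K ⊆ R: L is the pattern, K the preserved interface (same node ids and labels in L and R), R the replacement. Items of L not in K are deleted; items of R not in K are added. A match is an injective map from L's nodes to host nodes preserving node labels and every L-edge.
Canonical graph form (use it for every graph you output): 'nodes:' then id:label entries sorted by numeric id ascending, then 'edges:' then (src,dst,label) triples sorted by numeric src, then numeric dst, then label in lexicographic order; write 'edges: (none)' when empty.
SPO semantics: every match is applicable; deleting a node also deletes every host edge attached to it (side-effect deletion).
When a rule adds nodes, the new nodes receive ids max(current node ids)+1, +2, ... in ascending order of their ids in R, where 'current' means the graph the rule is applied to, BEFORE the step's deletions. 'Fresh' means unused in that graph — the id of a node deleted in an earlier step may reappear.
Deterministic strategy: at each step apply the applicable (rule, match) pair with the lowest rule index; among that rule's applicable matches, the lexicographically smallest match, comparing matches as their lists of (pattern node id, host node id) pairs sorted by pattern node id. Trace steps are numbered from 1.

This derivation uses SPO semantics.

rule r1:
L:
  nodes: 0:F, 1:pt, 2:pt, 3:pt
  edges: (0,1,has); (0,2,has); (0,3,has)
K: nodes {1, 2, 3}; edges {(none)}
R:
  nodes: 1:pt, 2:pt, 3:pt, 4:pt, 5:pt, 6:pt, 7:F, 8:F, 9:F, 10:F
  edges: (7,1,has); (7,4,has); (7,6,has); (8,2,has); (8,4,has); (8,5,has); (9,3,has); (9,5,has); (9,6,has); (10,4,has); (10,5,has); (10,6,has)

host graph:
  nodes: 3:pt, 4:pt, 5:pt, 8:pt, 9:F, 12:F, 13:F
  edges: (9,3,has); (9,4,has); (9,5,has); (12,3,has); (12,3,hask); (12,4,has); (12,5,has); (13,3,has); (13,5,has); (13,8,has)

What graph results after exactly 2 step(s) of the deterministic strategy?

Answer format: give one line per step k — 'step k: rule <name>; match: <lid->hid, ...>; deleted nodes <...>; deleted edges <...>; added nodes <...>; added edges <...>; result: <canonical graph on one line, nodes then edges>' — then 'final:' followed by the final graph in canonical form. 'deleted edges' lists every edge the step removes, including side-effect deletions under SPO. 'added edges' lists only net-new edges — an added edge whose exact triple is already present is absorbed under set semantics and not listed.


step 1: rule r1; match: 0->9, 1->3, 2->4, 3->5; deleted nodes 9; deleted edges (9,3,has); (9,4,has); (9,5,has); added nodes 14, 15, 16, 17, 18, 19, 20; added edges (17,3,has); (17,14,has); (17,16,has); (18,4,has); (18,14,has); (18,15,has); (19,5,has); (19,15,has); (19,16,has); (20,14,has); (20,15,has); (20,16,has); result: nodes: 3:pt, 4:pt, 5:pt, 8:pt, 12:F, 13:F, 14:pt, 15:pt, 16:pt, 17:F, 18:F, 19:F, 20:F edges: (12,3,has); (12,3,hask); (12,4,has); (12,5,has); (13,3,has); (13,5,has); (13,8,has); (17,3,has); (17,14,has); (17,16,has); (18,4,has); (18,14,has); (18,15,has); (19,5,has); (19,15,has); (19,16,has); (20,14,has); (20,15,has); (20,16,has)
step 2: rule r1; match: 0->12, 1->3, 2->4, 3->5; deleted nodes 12; deleted edges (12,3,has); (12,3,hask); (12,4,has); (12,5,has); added nodes 21, 22, 23, 24, 25, 26, 27; added edges (24,3,has); (24,21,has); (24,23,has); (25,4,has); (25,21,has); (25,22,has); (26,5,has); (26,22,has); (26,23,has); (27,21,has); (27,22,has); (27,23,has); result: nodes: 3:pt, 4:pt, 5:pt, 8:pt, 13:F, 14:pt, 15:pt, 16:pt, 17:F, 18:F, 19:F, 20:F, 21:pt, 22:pt, 23:pt, 24:F, 25:F, 26:F, 27:F edges: (13,3,has); (13,5,has); (13,8,has); (17,3,has); (17,14,has); (17,16,has); (18,4,has); (18,14,has); (18,15,has); (19,5,has); (19,15,has); (19,16,has); (20,14,has); (20,15,has); (20,16,has); (24,3,has); (24,21,has); (24,23,has); (25,4,has); (25,21,has); (25,22,has); (26,5,has); (26,22,has); (26,23,has); (27,21,has); (27,22,has); (27,23,has)
final:
nodes: 3:pt, 4:pt, 5:pt, 8:pt, 13:F, 14:pt, 15:pt, 16:pt, 17:F, 18:F, 19:F, 20:F, 21:pt, 22:pt, 23:pt, 24:F, 25:F, 26:F, 27:F
edges: (13,3,has); (13,5,has); (13,8,has); (17,3,has); (17,14,has); (17,16,has); (18,4,has); (18,14,has); (18,15,has); (19,5,has); (19,15,has); (19,16,has); (20,14,has); (20,15,has); (20,16,has); (24,3,has); (24,21,has); (24,23,has); (25,4,has); (25,21,has); (25,22,has); (26,5,has); (26,22,has); (26,23,has); (27,21,has); (27,22,has); (27,23,has)
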